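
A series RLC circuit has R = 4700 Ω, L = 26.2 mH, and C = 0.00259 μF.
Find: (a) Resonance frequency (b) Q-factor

Step 1 — Resonance condition Im(Z)=0 gives ω₀ = 1/√(LC).
Step 2 — ω₀ = 1/√(0.0262·2.59e-09) = 1.214e+05 rad/s.
Step 3 — f₀ = ω₀/(2π) = 1.932e+04 Hz.
Step 4 — Series Q: Q = ω₀L/R = 1.214e+05·0.0262/4700 = 0.6767.

(a) f₀ = 1.932e+04 Hz  (b) Q = 0.6767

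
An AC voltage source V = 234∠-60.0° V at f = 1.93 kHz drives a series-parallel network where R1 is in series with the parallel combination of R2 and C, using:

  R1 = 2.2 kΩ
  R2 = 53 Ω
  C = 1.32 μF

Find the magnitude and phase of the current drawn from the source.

Step 1 — Angular frequency: ω = 2π·f = 2π·1930 = 1.213e+04 rad/s.
Step 2 — Component impedances:
  R1: Z = R = 2200 Ω
  R2: Z = R = 53 Ω
  C: Z = 1/(jωC) = -j/(ω·C) = 0 - j62.47 Ω
Step 3 — Parallel branch: R2 || C = 1/(1/R2 + 1/C) = 30.82 - j26.15 Ω.
Step 4 — Series with R1: Z_total = R1 + (R2 || C) = 2231 - j26.15 Ω = 2231∠-0.7° Ω.
Step 5 — Source phasor: V = 234∠-60.0° V = 117 - j202.6 V.
Step 6 — Ohm's law: I = V / Z_total = (117 - j202.6) / (2231 - j26.15) = 0.0535 - j0.09021 A.
Step 7 — Convert to polar: |I| = 0.1049 A, ∠I = -59.3°.

I = 0.1049∠-59.3° A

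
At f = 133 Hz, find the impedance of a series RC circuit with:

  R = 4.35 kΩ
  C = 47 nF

Step 1 — Angular frequency: ω = 2π·f = 2π·133 = 835.7 rad/s.
Step 2 — Component impedances:
  R: Z = R = 4350 Ω
  C: Z = 1/(jωC) = -j/(ω·C) = 0 - j2.546e+04 Ω
Step 3 — Series combination: Z_total = R + C = 4350 - j2.546e+04 Ω = 2.583e+04∠-80.3° Ω.

Z = 4350 - j2.546e+04 Ω = 2.583e+04∠-80.3° Ω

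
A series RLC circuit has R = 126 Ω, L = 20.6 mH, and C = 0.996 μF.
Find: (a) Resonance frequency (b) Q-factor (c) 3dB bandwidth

Step 1 — Resonance: ω₀ = 1/√(LC) = 1/√(0.0206·9.96e-07) = 6981 rad/s.
Step 2 — f₀ = ω₀/(2π) = 1111 Hz.
Step 3 — Series Q: Q = ω₀L/R = 6981·0.0206/126 = 1.141.
Step 4 — Bandwidth: Δω = ω₀/Q = 6117 rad/s; BW = Δω/(2π) = 973.5 Hz.

(a) f₀ = 1111 Hz  (b) Q = 1.141  (c) BW = 973.5 Hz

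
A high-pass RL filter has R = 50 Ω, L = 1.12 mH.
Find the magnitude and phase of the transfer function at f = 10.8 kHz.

Step 1 — Angular frequency: ω = 2π·1.08e+04 = 6.786e+04 rad/s.
Step 2 — Transfer function: H(jω) = jωL/(R + jωL).
Step 3 — Numerator jωL = j·76; denominator R + jωL = 50 + j76.
Step 4 — H = 0.6979 + j0.4592.
Step 5 — Magnitude: |H| = 0.8354 (-1.6 dB); phase: φ = 33.3°.

|H| = 0.8354 (-1.6 dB), φ = 33.3°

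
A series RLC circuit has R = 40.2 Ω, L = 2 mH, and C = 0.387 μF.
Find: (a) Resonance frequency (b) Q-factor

Step 1 — Resonance condition Im(Z)=0 gives ω₀ = 1/√(LC).
Step 2 — ω₀ = 1/√(0.002·3.87e-07) = 3.594e+04 rad/s.
Step 3 — f₀ = ω₀/(2π) = 5721 Hz.
Step 4 — Series Q: Q = ω₀L/R = 3.594e+04·0.002/40.2 = 1.788.

(a) f₀ = 5721 Hz  (b) Q = 1.788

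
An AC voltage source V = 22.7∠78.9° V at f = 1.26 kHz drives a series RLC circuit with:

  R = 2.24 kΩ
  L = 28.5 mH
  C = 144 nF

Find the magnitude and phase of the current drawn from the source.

Step 1 — Angular frequency: ω = 2π·f = 2π·1260 = 7917 rad/s.
Step 2 — Component impedances:
  R: Z = R = 2240 Ω
  L: Z = jωL = j·7917·0.0285 = 0 + j225.6 Ω
  C: Z = 1/(jωC) = -j/(ω·C) = 0 - j877.2 Ω
Step 3 — Series combination: Z_total = R + L + C = 2240 - j651.5 Ω = 2333∠-16.2° Ω.
Step 4 — Source phasor: V = 22.7∠78.9° V = 4.37 + j22.28 V.
Step 5 — Ohm's law: I = V / Z_total = (4.37 + j22.28) / (2240 - j651.5) = -0.0008681 + j0.009692 A.
Step 6 — Convert to polar: |I| = 0.009731 A, ∠I = 95.1°.

I = 0.009731∠95.1° A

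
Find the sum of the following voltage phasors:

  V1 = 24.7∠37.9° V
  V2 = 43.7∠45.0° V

Step 1 — Convert each phasor to rectangular form:
  V1 = 24.7·(cos(37.9°) + j·sin(37.9°)) = 19.49 + j15.17 V
  V2 = 43.7·(cos(45.0°) + j·sin(45.0°)) = 30.9 + j30.9 V
Step 2 — Sum components: V_total = 50.39 + j46.07 V.
Step 3 — Convert to polar: |V_total| = 68.28 V, ∠V_total = 42.4°.

V_total = 68.28∠42.4° V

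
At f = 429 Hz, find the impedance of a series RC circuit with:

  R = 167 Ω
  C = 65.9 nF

Step 1 — Angular frequency: ω = 2π·f = 2π·429 = 2695 rad/s.
Step 2 — Component impedances:
  R: Z = R = 167 Ω
  C: Z = 1/(jωC) = -j/(ω·C) = 0 - j5630 Ω
Step 3 — Series combination: Z_total = R + C = 167 - j5630 Ω = 5632∠-88.3° Ω.

Z = 167 - j5630 Ω = 5632∠-88.3° Ω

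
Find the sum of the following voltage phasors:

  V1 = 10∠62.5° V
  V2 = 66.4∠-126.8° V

Step 1 — Convert each phasor to rectangular form:
  V1 = 10·(cos(62.5°) + j·sin(62.5°)) = 4.617 + j8.87 V
  V2 = 66.4·(cos(-126.8°) + j·sin(-126.8°)) = -39.78 - j53.17 V
Step 2 — Sum components: V_total = -35.16 - j44.3 V.
Step 3 — Convert to polar: |V_total| = 56.55 V, ∠V_total = -128.4°.

V_total = 56.55∠-128.4° V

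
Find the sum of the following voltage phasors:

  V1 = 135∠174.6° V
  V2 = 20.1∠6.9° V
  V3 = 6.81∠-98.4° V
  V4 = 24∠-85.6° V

Step 1 — Convert each phasor to rectangular form:
  V1 = 135·(cos(174.6°) + j·sin(174.6°)) = -134.4 + j12.7 V
  V2 = 20.1·(cos(6.9°) + j·sin(6.9°)) = 19.95 + j2.415 V
  V3 = 6.81·(cos(-98.4°) + j·sin(-98.4°)) = -0.9948 - j6.737 V
  V4 = 24·(cos(-85.6°) + j·sin(-85.6°)) = 1.841 - j23.93 V
Step 2 — Sum components: V_total = -113.6 - j15.55 V.
Step 3 — Convert to polar: |V_total| = 114.7 V, ∠V_total = -172.2°.

V_total = 114.7∠-172.2° V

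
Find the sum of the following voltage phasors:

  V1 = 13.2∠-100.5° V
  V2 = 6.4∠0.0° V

Step 1 — Convert each phasor to rectangular form:
  V1 = 13.2·(cos(-100.5°) + j·sin(-100.5°)) = -2.406 - j12.98 V
  V2 = 6.4·(cos(0.0°) + j·sin(0.0°)) = 6.4 V
Step 2 — Sum components: V_total = 3.994 - j12.98 V.
Step 3 — Convert to polar: |V_total| = 13.58 V, ∠V_total = -72.9°.

V_total = 13.58∠-72.9° V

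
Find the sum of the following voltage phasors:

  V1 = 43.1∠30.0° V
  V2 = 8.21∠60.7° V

Step 1 — Convert each phasor to rectangular form:
  V1 = 43.1·(cos(30.0°) + j·sin(30.0°)) = 37.33 + j21.55 V
  V2 = 8.21·(cos(60.7°) + j·sin(60.7°)) = 4.018 + j7.16 V
Step 2 — Sum components: V_total = 41.34 + j28.71 V.
Step 3 — Convert to polar: |V_total| = 50.33 V, ∠V_total = 34.8°.

V_total = 50.33∠34.8° V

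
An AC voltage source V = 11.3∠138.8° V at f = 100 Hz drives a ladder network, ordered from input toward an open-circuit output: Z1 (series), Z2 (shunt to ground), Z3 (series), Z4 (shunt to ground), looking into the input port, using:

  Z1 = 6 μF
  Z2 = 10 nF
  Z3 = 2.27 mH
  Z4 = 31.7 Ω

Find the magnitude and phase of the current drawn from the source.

Step 1 — Angular frequency: ω = 2π·f = 2π·100 = 628.3 rad/s.
Step 2 — Component impedances:
  Z1: Z = 1/(jωC) = -j/(ω·C) = 0 - j265.3 Ω
  Z2: Z = 1/(jωC) = -j/(ω·C) = 0 - j1.592e+05 Ω
  Z3: Z = jωL = j·628.3·0.00227 = 0 + j1.426 Ω
  Z4: Z = R = 31.7 Ω
Step 3 — Ladder network (open output): work backward from the far end, alternating series and parallel combinations. Z_in = 31.7 - j263.8 Ω = 265.7∠-83.1° Ω.
Step 4 — Source phasor: V = 11.3∠138.8° V = -8.502 + j7.443 V.
Step 5 — Ohm's law: I = V / Z_total = (-8.502 + j7.443) / (31.7 - j263.8) = -0.03163 - j0.02843 A.
Step 6 — Convert to polar: |I| = 0.04252 A, ∠I = -138.1°.

I = 0.04252∠-138.1° A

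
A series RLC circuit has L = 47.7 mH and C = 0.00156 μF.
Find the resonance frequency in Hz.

Step 1 — Resonance condition Im(Z)=0 gives ω₀ = 1/√(LC).
Step 2 — ω₀ = 1/√(0.0477·1.56e-09) = 1.159e+05 rad/s.
Step 3 — f₀ = ω₀/(2π) = 1.845e+04 Hz.

f₀ = 1.845e+04 Hz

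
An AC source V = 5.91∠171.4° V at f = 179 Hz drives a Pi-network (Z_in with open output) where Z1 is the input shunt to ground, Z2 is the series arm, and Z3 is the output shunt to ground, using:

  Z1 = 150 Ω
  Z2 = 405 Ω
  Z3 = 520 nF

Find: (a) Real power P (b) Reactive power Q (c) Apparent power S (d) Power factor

Step 1 — Angular frequency: ω = 2π·f = 2π·179 = 1125 rad/s.
Step 2 — Component impedances:
  Z1: Z = R = 150 Ω
  Z2: Z = R = 405 Ω
  Z3: Z = 1/(jωC) = -j/(ω·C) = 0 - j1710 Ω
Step 3 — With open output, the series arm Z2 and the output shunt Z3 appear in series to ground: Z2 + Z3 = 405 - j1710 Ω.
Step 4 — Parallel with input shunt Z1: Z_in = Z1 || (Z2 + Z3) = 146.1 - j11.9 Ω = 146.6∠-4.7° Ω.
Step 5 — Source phasor: V = 5.91∠171.4° V = -5.844 + j0.8838 V.
Step 6 — Current: I = V / Z = -0.04021 + j0.002772 A = 0.04031∠176.1° A.
Step 7 — Complex power: S = V·I* = 0.2374 - j0.01934 VA.
Step 8 — Real power: P = Re(S) = 0.2374 W.
Step 9 — Reactive power: Q = Im(S) = -0.01934 VAR.
Step 10 — Apparent power: |S| = 0.2382 VA.
Step 11 — Power factor: PF = P/|S| = 0.9967 (leading).

(a) P = 0.2374 W  (b) Q = -0.01934 VAR  (c) S = 0.2382 VA  (d) PF = 0.9967 (leading)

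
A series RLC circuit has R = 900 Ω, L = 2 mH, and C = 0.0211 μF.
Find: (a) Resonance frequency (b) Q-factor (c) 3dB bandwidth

Step 1 — Resonance: ω₀ = 1/√(LC) = 1/√(0.002·2.11e-08) = 1.539e+05 rad/s.
Step 2 — f₀ = ω₀/(2π) = 2.45e+04 Hz.
Step 3 — Series Q: Q = ω₀L/R = 1.539e+05·0.002/900 = 0.3421.
Step 4 — Bandwidth: Δω = ω₀/Q = 4.5e+05 rad/s; BW = Δω/(2π) = 7.162e+04 Hz.

(a) f₀ = 2.45e+04 Hz  (b) Q = 0.3421  (c) BW = 7.162e+04 Hz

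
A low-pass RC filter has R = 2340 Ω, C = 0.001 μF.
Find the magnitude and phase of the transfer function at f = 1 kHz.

Step 1 — Angular frequency: ω = 2π·1000 = 6283 rad/s.
Step 2 — Transfer function: H(jω) = 1/(1 + jωRC).
Step 3 — Denominator: 1 + jωRC = 1 + j·6283·2340·1e-09 = 1 + j0.0147.
Step 4 — H = 0.9998 - j0.0147.
Step 5 — Magnitude: |H| = 0.9999 (-0.0 dB); phase: φ = -0.8°.

|H| = 0.9999 (-0.0 dB), φ = -0.8°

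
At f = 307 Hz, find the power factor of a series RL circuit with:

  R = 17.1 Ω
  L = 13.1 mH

Step 1 — Angular frequency: ω = 2π·f = 2π·307 = 1929 rad/s.
Step 2 — Component impedances:
  R: Z = R = 17.1 Ω
  L: Z = jωL = j·1929·0.0131 = 0 + j25.27 Ω
Step 3 — Series combination: Z_total = R + L = 17.1 + j25.27 Ω = 30.51∠55.9° Ω.
Step 4 — Power factor: PF = cos(φ) = Re(Z)/|Z| = 17.1/30.5113 = 0.5604.
Step 5 — Type: Im(Z) = 25.27 ⇒ lagging (phase φ = 55.9°).

PF = 0.5604 (lagging, φ = 55.9°)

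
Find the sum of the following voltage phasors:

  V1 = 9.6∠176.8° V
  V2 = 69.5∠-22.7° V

Step 1 — Convert each phasor to rectangular form:
  V1 = 9.6·(cos(176.8°) + j·sin(176.8°)) = -9.585 + j0.5359 V
  V2 = 69.5·(cos(-22.7°) + j·sin(-22.7°)) = 64.12 - j26.82 V
Step 2 — Sum components: V_total = 54.53 - j26.28 V.
Step 3 — Convert to polar: |V_total| = 60.54 V, ∠V_total = -25.7°.

V_total = 60.54∠-25.7° V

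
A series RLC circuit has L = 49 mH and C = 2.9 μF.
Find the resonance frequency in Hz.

Step 1 — Resonance condition Im(Z)=0 gives ω₀ = 1/√(LC).
Step 2 — ω₀ = 1/√(0.049·2.9e-06) = 2653 rad/s.
Step 3 — f₀ = ω₀/(2π) = 422.2 Hz.

f₀ = 422.2 Hz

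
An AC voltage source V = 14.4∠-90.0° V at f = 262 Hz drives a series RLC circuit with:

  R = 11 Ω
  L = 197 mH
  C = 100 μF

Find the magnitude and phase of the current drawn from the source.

Step 1 — Angular frequency: ω = 2π·f = 2π·262 = 1646 rad/s.
Step 2 — Component impedances:
  R: Z = R = 11 Ω
  L: Z = jωL = j·1646·0.197 = 0 + j324.3 Ω
  C: Z = 1/(jωC) = -j/(ω·C) = 0 - j6.075 Ω
Step 3 — Series combination: Z_total = R + L + C = 11 + j318.2 Ω = 318.4∠88.0° Ω.
Step 4 — Source phasor: V = 14.4∠-90.0° V = 0 - j14.4 V.
Step 5 — Ohm's law: I = V / Z_total = (0 - j14.4) / (11 + j318.2) = -0.0452 - j0.001562 A.
Step 6 — Convert to polar: |I| = 0.04522 A, ∠I = -178.0°.

I = 0.04522∠-178.0° A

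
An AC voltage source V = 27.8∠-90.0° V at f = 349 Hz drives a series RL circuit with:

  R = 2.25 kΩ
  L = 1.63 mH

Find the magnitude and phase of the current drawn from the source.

Step 1 — Angular frequency: ω = 2π·f = 2π·349 = 2193 rad/s.
Step 2 — Component impedances:
  R: Z = R = 2250 Ω
  L: Z = jωL = j·2193·0.00163 = 0 + j3.574 Ω
Step 3 — Series combination: Z_total = R + L = 2250 + j3.574 Ω = 2250∠0.1° Ω.
Step 4 — Source phasor: V = 27.8∠-90.0° V = 0 - j27.8 V.
Step 5 — Ohm's law: I = V / Z_total = (0 - j27.8) / (2250 + j3.574) = -1.963e-05 - j0.01236 A.
Step 6 — Convert to polar: |I| = 0.01236 A, ∠I = -90.1°.

I = 0.01236∠-90.1° A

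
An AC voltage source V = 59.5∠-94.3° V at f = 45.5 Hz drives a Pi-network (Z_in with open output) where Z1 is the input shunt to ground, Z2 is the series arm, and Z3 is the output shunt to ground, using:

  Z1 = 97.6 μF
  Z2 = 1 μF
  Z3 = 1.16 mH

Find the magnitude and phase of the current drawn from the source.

Step 1 — Angular frequency: ω = 2π·f = 2π·45.5 = 285.9 rad/s.
Step 2 — Component impedances:
  Z1: Z = 1/(jωC) = -j/(ω·C) = 0 - j35.84 Ω
  Z2: Z = 1/(jωC) = -j/(ω·C) = 0 - j3498 Ω
  Z3: Z = jωL = j·285.9·0.00116 = 0 + j0.3316 Ω
Step 3 — With open output, the series arm Z2 and the output shunt Z3 appear in series to ground: Z2 + Z3 = 0 - j3498 Ω.
Step 4 — Parallel with input shunt Z1: Z_in = Z1 || (Z2 + Z3) = 0 - j35.48 Ω = 35.48∠-90.0° Ω.
Step 5 — Source phasor: V = 59.5∠-94.3° V = -4.461 - j59.33 V.
Step 6 — Ohm's law: I = V / Z_total = (-4.461 - j59.33) / (0 - j35.48) = 1.672 - j0.1258 A.
Step 7 — Convert to polar: |I| = 1.677 A, ∠I = -4.3°.

I = 1.677∠-4.3° A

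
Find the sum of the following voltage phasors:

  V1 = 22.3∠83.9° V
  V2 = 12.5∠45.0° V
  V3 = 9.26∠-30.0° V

Step 1 — Convert each phasor to rectangular form:
  V1 = 22.3·(cos(83.9°) + j·sin(83.9°)) = 2.37 + j22.17 V
  V2 = 12.5·(cos(45.0°) + j·sin(45.0°)) = 8.839 + j8.839 V
  V3 = 9.26·(cos(-30.0°) + j·sin(-30.0°)) = 8.019 - j4.63 V
Step 2 — Sum components: V_total = 19.23 + j26.38 V.
Step 3 — Convert to polar: |V_total| = 32.65 V, ∠V_total = 53.9°.

V_total = 32.65∠53.9° V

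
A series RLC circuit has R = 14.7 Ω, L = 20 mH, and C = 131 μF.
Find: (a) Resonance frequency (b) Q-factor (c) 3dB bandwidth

Step 1 — Resonance condition Im(Z)=0 gives ω₀ = 1/√(LC).
Step 2 — ω₀ = 1/√(0.02·0.000131) = 617.8 rad/s.
Step 3 — f₀ = ω₀/(2π) = 98.33 Hz.
Step 4 — Series Q: Q = ω₀L/R = 617.8·0.02/14.7 = 0.8405.
Step 5 — 3dB bandwidth: Δω = ω₀/Q = 735 rad/s; BW = Δω/(2π) = 117 Hz.

(a) f₀ = 98.33 Hz  (b) Q = 0.8405  (c) BW = 117 Hz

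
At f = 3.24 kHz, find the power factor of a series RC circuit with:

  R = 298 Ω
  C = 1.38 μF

Step 1 — Angular frequency: ω = 2π·f = 2π·3240 = 2.036e+04 rad/s.
Step 2 — Component impedances:
  R: Z = R = 298 Ω
  C: Z = 1/(jωC) = -j/(ω·C) = 0 - j35.6 Ω
Step 3 — Series combination: Z_total = R + C = 298 - j35.6 Ω = 300.1∠-6.8° Ω.
Step 4 — Power factor: PF = cos(φ) = Re(Z)/|Z| = 298/300.12 = 0.9929.
Step 5 — Type: Im(Z) = -35.6 ⇒ leading (phase φ = -6.8°).

PF = 0.9929 (leading, φ = -6.8°)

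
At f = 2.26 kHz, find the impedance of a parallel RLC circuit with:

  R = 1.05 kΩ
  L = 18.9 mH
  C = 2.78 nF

Step 1 — Angular frequency: ω = 2π·f = 2π·2260 = 1.42e+04 rad/s.
Step 2 — Component impedances:
  R: Z = R = 1050 Ω
  L: Z = jωL = j·1.42e+04·0.0189 = 0 + j268.4 Ω
  C: Z = 1/(jωC) = -j/(ω·C) = 0 - j2.533e+04 Ω
Step 3 — Parallel combination: 1/Z_total = 1/R + 1/L + 1/C; Z_total = 65.69 + j254.3 Ω = 262.6∠75.5° Ω.

Z = 65.69 + j254.3 Ω = 262.6∠75.5° Ω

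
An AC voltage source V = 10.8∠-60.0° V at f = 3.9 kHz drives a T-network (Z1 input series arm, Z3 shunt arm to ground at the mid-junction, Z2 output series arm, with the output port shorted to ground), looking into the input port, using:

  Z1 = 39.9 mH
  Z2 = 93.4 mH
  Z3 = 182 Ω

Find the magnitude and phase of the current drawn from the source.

Step 1 — Angular frequency: ω = 2π·f = 2π·3900 = 2.45e+04 rad/s.
Step 2 — Component impedances:
  Z1: Z = jωL = j·2.45e+04·0.0399 = 0 + j977.7 Ω
  Z2: Z = jωL = j·2.45e+04·0.0934 = 0 + j2289 Ω
  Z3: Z = R = 182 Ω
Step 3 — With the output port shorted to ground, the output series arm Z2 runs from the junction to ground; the shunt arm Z3 also runs from the junction to ground. They appear in parallel: Z3 || Z2 = 180.9 + j14.38 Ω.
Step 4 — Series with input arm Z1: Z_in = Z1 + (Z3 || Z2) = 180.9 + j992.1 Ω = 1008∠79.7° Ω.
Step 5 — Source phasor: V = 10.8∠-60.0° V = 5.4 - j9.353 V.
Step 6 — Ohm's law: I = V / Z_total = (5.4 - j9.353) / (180.9 + j992.1) = -0.008164 - j0.006931 A.
Step 7 — Convert to polar: |I| = 0.01071 A, ∠I = -139.7°.

I = 0.01071∠-139.7° A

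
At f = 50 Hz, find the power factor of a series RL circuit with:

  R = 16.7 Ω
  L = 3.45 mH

Step 1 — Angular frequency: ω = 2π·f = 2π·50 = 314.2 rad/s.
Step 2 — Component impedances:
  R: Z = R = 16.7 Ω
  L: Z = jωL = j·314.2·0.00345 = 0 + j1.084 Ω
Step 3 — Series combination: Z_total = R + L = 16.7 + j1.084 Ω = 16.74∠3.7° Ω.
Step 4 — Power factor: PF = cos(φ) = Re(Z)/|Z| = 16.7/16.735 = 0.9979.
Step 5 — Type: Im(Z) = 1.084 ⇒ lagging (phase φ = 3.7°).

PF = 0.9979 (lagging, φ = 3.7°)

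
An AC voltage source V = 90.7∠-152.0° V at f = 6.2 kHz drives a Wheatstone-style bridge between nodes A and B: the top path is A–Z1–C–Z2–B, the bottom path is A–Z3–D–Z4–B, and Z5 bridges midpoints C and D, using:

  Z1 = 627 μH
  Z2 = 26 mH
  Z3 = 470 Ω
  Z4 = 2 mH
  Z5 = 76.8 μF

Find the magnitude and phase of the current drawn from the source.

Step 1 — Angular frequency: ω = 2π·f = 2π·6200 = 3.896e+04 rad/s.
Step 2 — Component impedances:
  Z1: Z = jωL = j·3.896e+04·0.000627 = 0 + j24.43 Ω
  Z2: Z = jωL = j·3.896e+04·0.026 = 0 + j1013 Ω
  Z3: Z = R = 470 Ω
  Z4: Z = jωL = j·3.896e+04·0.002 = 0 + j77.91 Ω
  Z5: Z = 1/(jωC) = -j/(ω·C) = 0 - j0.3342 Ω
Step 3 — Bridge requires nodal analysis (the Z5 bridge couples midpoints C and D, so the two paths cannot be reduced to a simple series/parallel combination). Setting node B to ground and injecting 1 A at node A, the 3-node admittance system at A, C, D solves to V_A = Z_AB = 1.234 + j96.42 Ω = 96.43∠89.3° Ω.
Step 4 — Source phasor: V = 90.7∠-152.0° V = -80.08 - j42.58 V.
Step 5 — Ohm's law: I = V / Z_total = (-80.08 - j42.58) / (1.234 + j96.42) = -0.4522 + j0.8248 A.
Step 6 — Convert to polar: |I| = 0.9406 A, ∠I = 118.7°.

I = 0.9406∠118.7° A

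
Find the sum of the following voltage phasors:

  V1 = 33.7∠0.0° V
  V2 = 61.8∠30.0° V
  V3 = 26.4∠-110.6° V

Step 1 — Convert each phasor to rectangular form:
  V1 = 33.7·(cos(0.0°) + j·sin(0.0°)) = 33.7 V
  V2 = 61.8·(cos(30.0°) + j·sin(30.0°)) = 53.52 + j30.9 V
  V3 = 26.4·(cos(-110.6°) + j·sin(-110.6°)) = -9.289 - j24.71 V
Step 2 — Sum components: V_total = 77.93 + j6.188 V.
Step 3 — Convert to polar: |V_total| = 78.18 V, ∠V_total = 4.5°.

V_total = 78.18∠4.5° V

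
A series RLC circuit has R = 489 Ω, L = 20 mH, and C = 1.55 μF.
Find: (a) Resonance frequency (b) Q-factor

Step 1 — Resonance condition Im(Z)=0 gives ω₀ = 1/√(LC).
Step 2 — ω₀ = 1/√(0.02·1.55e-06) = 5680 rad/s.
Step 3 — f₀ = ω₀/(2π) = 903.9 Hz.
Step 4 — Series Q: Q = ω₀L/R = 5680·0.02/489 = 0.2323.

(a) f₀ = 903.9 Hz  (b) Q = 0.2323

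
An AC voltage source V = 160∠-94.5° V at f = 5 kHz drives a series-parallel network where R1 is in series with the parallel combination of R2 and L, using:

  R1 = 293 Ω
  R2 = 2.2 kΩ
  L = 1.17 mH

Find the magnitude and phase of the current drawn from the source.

Step 1 — Angular frequency: ω = 2π·f = 2π·5000 = 3.142e+04 rad/s.
Step 2 — Component impedances:
  R1: Z = R = 293 Ω
  R2: Z = R = 2200 Ω
  L: Z = jωL = j·3.142e+04·0.00117 = 0 + j36.76 Ω
Step 3 — Parallel branch: R2 || L = 1/(1/R2 + 1/L) = 0.6139 + j36.75 Ω.
Step 4 — Series with R1: Z_total = R1 + (R2 || L) = 293.6 + j36.75 Ω = 295.9∠7.1° Ω.
Step 5 — Source phasor: V = 160∠-94.5° V = -12.55 - j159.5 V.
Step 6 — Ohm's law: I = V / Z_total = (-12.55 - j159.5) / (293.6 + j36.75) = -0.109 - j0.5296 A.
Step 7 — Convert to polar: |I| = 0.5407 A, ∠I = -101.6°.

I = 0.5407∠-101.6° A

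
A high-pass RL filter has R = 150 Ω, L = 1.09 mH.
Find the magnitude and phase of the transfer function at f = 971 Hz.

Step 1 — Angular frequency: ω = 2π·971 = 6101 rad/s.
Step 2 — Transfer function: H(jω) = jωL/(R + jωL).
Step 3 — Numerator jωL = j·6.65; denominator R + jωL = 150 + j6.65.
Step 4 — H = 0.001962 + j0.04425.
Step 5 — Magnitude: |H| = 0.04429 (-27.1 dB); phase: φ = 87.5°.

|H| = 0.04429 (-27.1 dB), φ = 87.5°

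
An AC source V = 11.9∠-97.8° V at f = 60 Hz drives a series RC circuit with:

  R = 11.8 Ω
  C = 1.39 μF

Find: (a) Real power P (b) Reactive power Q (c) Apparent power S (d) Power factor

Step 1 — Angular frequency: ω = 2π·f = 2π·60 = 377 rad/s.
Step 2 — Component impedances:
  R: Z = R = 11.8 Ω
  C: Z = 1/(jωC) = -j/(ω·C) = 0 - j1908 Ω
Step 3 — Series combination: Z_total = R + C = 11.8 - j1908 Ω = 1908∠-89.6° Ω.
Step 4 — Source phasor: V = 11.9∠-97.8° V = -1.615 - j11.79 V.
Step 5 — Current: I = V / Z = 0.006173 - j0.0008845 A = 0.006236∠-8.2° A.
Step 6 — Complex power: S = V·I* = 0.0004588 - j0.0742 VA.
Step 7 — Real power: P = Re(S) = 0.0004588 W.
Step 8 — Reactive power: Q = Im(S) = -0.0742 VAR.
Step 9 — Apparent power: |S| = 0.0742 VA.
Step 10 — Power factor: PF = P/|S| = 0.006183 (leading).

(a) P = 0.0004588 W  (b) Q = -0.0742 VAR  (c) S = 0.0742 VA  (d) PF = 0.006183 (leading)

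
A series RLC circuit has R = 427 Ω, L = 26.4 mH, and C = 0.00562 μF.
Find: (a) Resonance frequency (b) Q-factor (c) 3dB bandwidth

Step 1 — Resonance: ω₀ = 1/√(LC) = 1/√(0.0264·5.62e-09) = 8.21e+04 rad/s.
Step 2 — f₀ = ω₀/(2π) = 1.307e+04 Hz.
Step 3 — Series Q: Q = ω₀L/R = 8.21e+04·0.0264/427 = 5.076.
Step 4 — Bandwidth: Δω = ω₀/Q = 1.617e+04 rad/s; BW = Δω/(2π) = 2574 Hz.

(a) f₀ = 1.307e+04 Hz  (b) Q = 5.076  (c) BW = 2574 Hz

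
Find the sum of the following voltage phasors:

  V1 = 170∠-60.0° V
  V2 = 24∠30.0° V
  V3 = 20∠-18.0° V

Step 1 — Convert each phasor to rectangular form:
  V1 = 170·(cos(-60.0°) + j·sin(-60.0°)) = 85 - j147.2 V
  V2 = 24·(cos(30.0°) + j·sin(30.0°)) = 20.78 + j12 V
  V3 = 20·(cos(-18.0°) + j·sin(-18.0°)) = 19.02 - j6.18 V
Step 2 — Sum components: V_total = 124.8 - j141.4 V.
Step 3 — Convert to polar: |V_total| = 188.6 V, ∠V_total = -48.6°.

V_total = 188.6∠-48.6° V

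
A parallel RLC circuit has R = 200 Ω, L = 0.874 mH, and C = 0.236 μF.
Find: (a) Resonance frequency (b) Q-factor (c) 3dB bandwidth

Step 1 — Resonance: ω₀ = 1/√(LC) = 1/√(0.000874·2.36e-07) = 6.963e+04 rad/s.
Step 2 — f₀ = ω₀/(2π) = 1.108e+04 Hz.
Step 3 — Parallel Q: Q = R/(ω₀L) = 200/(6.963e+04·0.000874) = 3.286.
Step 4 — Bandwidth: Δω = ω₀/Q = 2.119e+04 rad/s; BW = Δω/(2π) = 3372 Hz.

(a) f₀ = 1.108e+04 Hz  (b) Q = 3.286  (c) BW = 3372 Hz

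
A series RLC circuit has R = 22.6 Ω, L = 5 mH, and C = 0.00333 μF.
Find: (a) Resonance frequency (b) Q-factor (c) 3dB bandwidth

Step 1 — Resonance condition Im(Z)=0 gives ω₀ = 1/√(LC).
Step 2 — ω₀ = 1/√(0.005·3.33e-09) = 2.451e+05 rad/s.
Step 3 — f₀ = ω₀/(2π) = 3.9e+04 Hz.
Step 4 — Series Q: Q = ω₀L/R = 2.451e+05·0.005/22.6 = 54.22.
Step 5 — 3dB bandwidth: Δω = ω₀/Q = 4520 rad/s; BW = Δω/(2π) = 719.4 Hz.

(a) f₀ = 3.9e+04 Hz  (b) Q = 54.22  (c) BW = 719.4 Hz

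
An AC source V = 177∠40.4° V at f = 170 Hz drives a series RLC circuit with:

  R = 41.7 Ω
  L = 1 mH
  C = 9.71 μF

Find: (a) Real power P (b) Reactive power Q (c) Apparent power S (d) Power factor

Step 1 — Angular frequency: ω = 2π·f = 2π·170 = 1068 rad/s.
Step 2 — Component impedances:
  R: Z = R = 41.7 Ω
  L: Z = jωL = j·1068·0.001 = 0 + j1.068 Ω
  C: Z = 1/(jωC) = -j/(ω·C) = 0 - j96.42 Ω
Step 3 — Series combination: Z_total = R + L + C = 41.7 - j95.35 Ω = 104.1∠-66.4° Ω.
Step 4 — Source phasor: V = 177∠40.4° V = 134.8 + j114.7 V.
Step 5 — Current: I = V / Z = -0.491 + j1.628 A = 1.701∠106.8° A.
Step 6 — Complex power: S = V·I* = 120.6 - j275.8 VA.
Step 7 — Real power: P = Re(S) = 120.6 W.
Step 8 — Reactive power: Q = Im(S) = -275.8 VAR.
Step 9 — Apparent power: |S| = 301 VA.
Step 10 — Power factor: PF = P/|S| = 0.4007 (leading).

(a) P = 120.6 W  (b) Q = -275.8 VAR  (c) S = 301 VA  (d) PF = 0.4007 (leading)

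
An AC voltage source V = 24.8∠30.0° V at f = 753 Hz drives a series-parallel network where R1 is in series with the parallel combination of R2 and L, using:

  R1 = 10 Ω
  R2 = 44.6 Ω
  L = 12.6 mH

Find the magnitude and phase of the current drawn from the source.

Step 1 — Angular frequency: ω = 2π·f = 2π·753 = 4731 rad/s.
Step 2 — Component impedances:
  R1: Z = R = 10 Ω
  R2: Z = R = 44.6 Ω
  L: Z = jωL = j·4731·0.0126 = 0 + j59.61 Ω
Step 3 — Parallel branch: R2 || L = 1/(1/R2 + 1/L) = 28.59 + j21.39 Ω.
Step 4 — Series with R1: Z_total = R1 + (R2 || L) = 38.59 + j21.39 Ω = 44.13∠29.0° Ω.
Step 5 — Source phasor: V = 24.8∠30.0° V = 21.48 + j12.4 V.
Step 6 — Ohm's law: I = V / Z_total = (21.48 + j12.4) / (38.59 + j21.39) = 0.5619 + j0.009811 A.
Step 7 — Convert to polar: |I| = 0.562 A, ∠I = 1.0°.

I = 0.562∠1.0° A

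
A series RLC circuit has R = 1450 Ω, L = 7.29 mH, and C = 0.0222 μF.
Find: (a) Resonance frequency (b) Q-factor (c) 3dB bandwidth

Step 1 — Resonance condition Im(Z)=0 gives ω₀ = 1/√(LC).
Step 2 — ω₀ = 1/√(0.00729·2.22e-08) = 7.861e+04 rad/s.
Step 3 — f₀ = ω₀/(2π) = 1.251e+04 Hz.
Step 4 — Series Q: Q = ω₀L/R = 7.861e+04·0.00729/1450 = 0.3952.
Step 5 — 3dB bandwidth: Δω = ω₀/Q = 1.989e+05 rad/s; BW = Δω/(2π) = 3.166e+04 Hz.

(a) f₀ = 1.251e+04 Hz  (b) Q = 0.3952  (c) BW = 3.166e+04 Hz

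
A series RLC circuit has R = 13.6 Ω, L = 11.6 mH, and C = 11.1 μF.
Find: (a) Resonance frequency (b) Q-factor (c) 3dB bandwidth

Step 1 — Resonance condition Im(Z)=0 gives ω₀ = 1/√(LC).
Step 2 — ω₀ = 1/√(0.0116·1.11e-05) = 2787 rad/s.
Step 3 — f₀ = ω₀/(2π) = 443.5 Hz.
Step 4 — Series Q: Q = ω₀L/R = 2787·0.0116/13.6 = 2.377.
Step 5 — 3dB bandwidth: Δω = ω₀/Q = 1172 rad/s; BW = Δω/(2π) = 186.6 Hz.

(a) f₀ = 443.5 Hz  (b) Q = 2.377  (c) BW = 186.6 Hz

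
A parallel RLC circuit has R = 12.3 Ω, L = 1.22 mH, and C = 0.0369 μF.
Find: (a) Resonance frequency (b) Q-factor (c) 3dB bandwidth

Step 1 — Resonance: ω₀ = 1/√(LC) = 1/√(0.00122·3.69e-08) = 1.49e+05 rad/s.
Step 2 — f₀ = ω₀/(2π) = 2.372e+04 Hz.
Step 3 — Parallel Q: Q = R/(ω₀L) = 12.3/(1.49e+05·0.00122) = 0.06765.
Step 4 — Bandwidth: Δω = ω₀/Q = 2.203e+06 rad/s; BW = Δω/(2π) = 3.507e+05 Hz.

(a) f₀ = 2.372e+04 Hz  (b) Q = 0.06765  (c) BW = 3.507e+05 Hz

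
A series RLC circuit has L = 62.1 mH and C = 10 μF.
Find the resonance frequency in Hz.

Step 1 — Resonance condition Im(Z)=0 gives ω₀ = 1/√(LC).
Step 2 — ω₀ = 1/√(0.0621·1e-05) = 1269 rad/s.
Step 3 — f₀ = ω₀/(2π) = 202 Hz.

f₀ = 202 Hz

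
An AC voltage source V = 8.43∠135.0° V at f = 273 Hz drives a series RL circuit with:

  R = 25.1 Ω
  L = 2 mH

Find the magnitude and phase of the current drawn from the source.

Step 1 — Angular frequency: ω = 2π·f = 2π·273 = 1715 rad/s.
Step 2 — Component impedances:
  R: Z = R = 25.1 Ω
  L: Z = jωL = j·1715·0.002 = 0 + j3.431 Ω
Step 3 — Series combination: Z_total = R + L = 25.1 + j3.431 Ω = 25.33∠7.8° Ω.
Step 4 — Source phasor: V = 8.43∠135.0° V = -5.961 + j5.961 V.
Step 5 — Ohm's law: I = V / Z_total = (-5.961 + j5.961) / (25.1 + j3.431) = -0.2013 + j0.265 A.
Step 6 — Convert to polar: |I| = 0.3328 A, ∠I = 127.2°.

I = 0.3328∠127.2° A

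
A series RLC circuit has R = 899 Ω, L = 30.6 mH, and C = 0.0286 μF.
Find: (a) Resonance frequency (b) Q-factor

Step 1 — Resonance condition Im(Z)=0 gives ω₀ = 1/√(LC).
Step 2 — ω₀ = 1/√(0.0306·2.86e-08) = 3.38e+04 rad/s.
Step 3 — f₀ = ω₀/(2π) = 5380 Hz.
Step 4 — Series Q: Q = ω₀L/R = 3.38e+04·0.0306/899 = 1.151.

(a) f₀ = 5380 Hz  (b) Q = 1.151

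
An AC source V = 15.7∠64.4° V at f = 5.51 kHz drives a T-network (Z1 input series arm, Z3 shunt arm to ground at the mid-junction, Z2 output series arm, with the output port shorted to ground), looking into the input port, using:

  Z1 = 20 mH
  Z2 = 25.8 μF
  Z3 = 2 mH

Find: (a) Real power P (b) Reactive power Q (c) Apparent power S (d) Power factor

Step 1 — Angular frequency: ω = 2π·f = 2π·5510 = 3.462e+04 rad/s.
Step 2 — Component impedances:
  Z1: Z = jωL = j·3.462e+04·0.02 = 0 + j692.4 Ω
  Z2: Z = 1/(jωC) = -j/(ω·C) = 0 - j1.12 Ω
  Z3: Z = jωL = j·3.462e+04·0.002 = 0 + j69.24 Ω
Step 3 — With the output port shorted to ground, the output series arm Z2 runs from the junction to ground; the shunt arm Z3 also runs from the junction to ground. They appear in parallel: Z3 || Z2 = 0 - j1.138 Ω.
Step 4 — Series with input arm Z1: Z_in = Z1 + (Z3 || Z2) = 0 + j691.3 Ω = 691.3∠90.0° Ω.
Step 5 — Source phasor: V = 15.7∠64.4° V = 6.784 + j14.16 V.
Step 6 — Current: I = V / Z = 0.02048 - j0.009813 A = 0.02271∠-25.6° A.
Step 7 — Complex power: S = V·I* = 0 + j0.3566 VA.
Step 8 — Real power: P = Re(S) = 0 W.
Step 9 — Reactive power: Q = Im(S) = 0.3566 VAR.
Step 10 — Apparent power: |S| = 0.3566 VA.
Step 11 — Power factor: PF = P/|S| = 0 (lagging).

(a) P = 0 W  (b) Q = 0.3566 VAR  (c) S = 0.3566 VA  (d) PF = 0 (lagging)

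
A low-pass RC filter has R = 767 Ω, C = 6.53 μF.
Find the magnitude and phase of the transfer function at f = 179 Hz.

Step 1 — Angular frequency: ω = 2π·179 = 1125 rad/s.
Step 2 — Transfer function: H(jω) = 1/(1 + jωRC).
Step 3 — Denominator: 1 + jωRC = 1 + j·1125·767·6.53e-06 = 1 + j5.633.
Step 4 — H = 0.03055 - j0.1721.
Step 5 — Magnitude: |H| = 0.1748 (-15.1 dB); phase: φ = -79.9°.

|H| = 0.1748 (-15.1 dB), φ = -79.9°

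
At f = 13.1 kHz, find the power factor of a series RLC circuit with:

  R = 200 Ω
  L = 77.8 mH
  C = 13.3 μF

Step 1 — Angular frequency: ω = 2π·f = 2π·1.31e+04 = 8.231e+04 rad/s.
Step 2 — Component impedances:
  R: Z = R = 200 Ω
  L: Z = jωL = j·8.231e+04·0.0778 = 0 + j6404 Ω
  C: Z = 1/(jωC) = -j/(ω·C) = 0 - j0.9135 Ω
Step 3 — Series combination: Z_total = R + L + C = 200 + j6403 Ω = 6406∠88.2° Ω.
Step 4 — Power factor: PF = cos(φ) = Re(Z)/|Z| = 200/6406 = 0.03122.
Step 5 — Type: Im(Z) = 6403 ⇒ lagging (phase φ = 88.2°).

PF = 0.03122 (lagging, φ = 88.2°)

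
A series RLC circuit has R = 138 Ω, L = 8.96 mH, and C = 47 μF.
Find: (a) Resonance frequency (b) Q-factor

Step 1 — Resonance condition Im(Z)=0 gives ω₀ = 1/√(LC).
Step 2 — ω₀ = 1/√(0.00896·4.7e-05) = 1541 rad/s.
Step 3 — f₀ = ω₀/(2π) = 245.3 Hz.
Step 4 — Series Q: Q = ω₀L/R = 1541·0.00896/138 = 0.1001.

(a) f₀ = 245.3 Hz  (b) Q = 0.1001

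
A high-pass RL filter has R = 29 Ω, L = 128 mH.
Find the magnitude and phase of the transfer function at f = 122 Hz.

Step 1 — Angular frequency: ω = 2π·122 = 766.5 rad/s.
Step 2 — Transfer function: H(jω) = jωL/(R + jωL).
Step 3 — Numerator jωL = j·98.12; denominator R + jωL = 29 + j98.12.
Step 4 — H = 0.9197 + j0.2718.
Step 5 — Magnitude: |H| = 0.959 (-0.4 dB); phase: φ = 16.5°.

|H| = 0.959 (-0.4 dB), φ = 16.5°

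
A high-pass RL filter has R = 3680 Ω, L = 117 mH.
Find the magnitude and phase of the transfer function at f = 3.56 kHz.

Step 1 — Angular frequency: ω = 2π·3560 = 2.237e+04 rad/s.
Step 2 — Transfer function: H(jω) = jωL/(R + jωL).
Step 3 — Numerator jωL = j·2617; denominator R + jωL = 3680 + j2617.
Step 4 — H = 0.3359 + j0.4723.
Step 5 — Magnitude: |H| = 0.5796 (-4.7 dB); phase: φ = 54.6°.

|H| = 0.5796 (-4.7 dB), φ = 54.6°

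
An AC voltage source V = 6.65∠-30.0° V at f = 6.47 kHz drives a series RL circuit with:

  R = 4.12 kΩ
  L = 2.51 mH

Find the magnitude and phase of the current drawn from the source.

Step 1 — Angular frequency: ω = 2π·f = 2π·6470 = 4.065e+04 rad/s.
Step 2 — Component impedances:
  R: Z = R = 4120 Ω
  L: Z = jωL = j·4.065e+04·0.00251 = 0 + j102 Ω
Step 3 — Series combination: Z_total = R + L = 4120 + j102 Ω = 4121∠1.4° Ω.
Step 4 — Source phasor: V = 6.65∠-30.0° V = 5.759 - j3.325 V.
Step 5 — Ohm's law: I = V / Z_total = (5.759 - j3.325) / (4120 + j102) = 0.001377 - j0.0008411 A.
Step 6 — Convert to polar: |I| = 0.001614 A, ∠I = -31.4°.

I = 0.001614∠-31.4° A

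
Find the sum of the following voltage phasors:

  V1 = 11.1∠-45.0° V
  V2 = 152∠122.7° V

Step 1 — Convert each phasor to rectangular form:
  V1 = 11.1·(cos(-45.0°) + j·sin(-45.0°)) = 7.849 - j7.849 V
  V2 = 152·(cos(122.7°) + j·sin(122.7°)) = -82.12 + j127.9 V
Step 2 — Sum components: V_total = -74.27 + j120.1 V.
Step 3 — Convert to polar: |V_total| = 141.2 V, ∠V_total = 121.7°.

V_total = 141.2∠121.7° V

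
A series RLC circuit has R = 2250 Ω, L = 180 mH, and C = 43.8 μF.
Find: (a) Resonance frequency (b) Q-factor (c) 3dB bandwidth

Step 1 — Resonance: ω₀ = 1/√(LC) = 1/√(0.18·4.38e-05) = 356.1 rad/s.
Step 2 — f₀ = ω₀/(2π) = 56.68 Hz.
Step 3 — Series Q: Q = ω₀L/R = 356.1·0.18/2250 = 0.02849.
Step 4 — Bandwidth: Δω = ω₀/Q = 1.25e+04 rad/s; BW = Δω/(2π) = 1989 Hz.

(a) f₀ = 56.68 Hz  (b) Q = 0.02849  (c) BW = 1989 Hz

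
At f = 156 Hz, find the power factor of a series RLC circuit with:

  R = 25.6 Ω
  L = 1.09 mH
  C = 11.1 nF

Step 1 — Angular frequency: ω = 2π·f = 2π·156 = 980.2 rad/s.
Step 2 — Component impedances:
  R: Z = R = 25.6 Ω
  L: Z = jωL = j·980.2·0.00109 = 0 + j1.068 Ω
  C: Z = 1/(jωC) = -j/(ω·C) = 0 - j9.191e+04 Ω
Step 3 — Series combination: Z_total = R + L + C = 25.6 - j9.191e+04 Ω = 9.191e+04∠-90.0° Ω.
Step 4 — Power factor: PF = cos(φ) = Re(Z)/|Z| = 25.6/9.191e+04 = 0.0002785.
Step 5 — Type: Im(Z) = -9.191e+04 ⇒ leading (phase φ = -90.0°).

PF = 0.0002785 (leading, φ = -90.0°)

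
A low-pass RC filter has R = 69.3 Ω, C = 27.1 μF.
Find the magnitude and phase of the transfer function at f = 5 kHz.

Step 1 — Angular frequency: ω = 2π·5000 = 3.142e+04 rad/s.
Step 2 — Transfer function: H(jω) = 1/(1 + jωRC).
Step 3 — Denominator: 1 + jωRC = 1 + j·3.142e+04·69.3·2.71e-05 = 1 + j59.
Step 4 — H = 0.0002872 - j0.01694.
Step 5 — Magnitude: |H| = 0.01695 (-35.4 dB); phase: φ = -89.0°.

|H| = 0.01695 (-35.4 dB), φ = -89.0°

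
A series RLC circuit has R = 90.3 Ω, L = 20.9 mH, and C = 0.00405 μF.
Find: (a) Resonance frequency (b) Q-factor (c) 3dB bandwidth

Step 1 — Resonance: ω₀ = 1/√(LC) = 1/√(0.0209·4.05e-09) = 1.087e+05 rad/s.
Step 2 — f₀ = ω₀/(2π) = 1.73e+04 Hz.
Step 3 — Series Q: Q = ω₀L/R = 1.087e+05·0.0209/90.3 = 25.16.
Step 4 — Bandwidth: Δω = ω₀/Q = 4321 rad/s; BW = Δω/(2π) = 687.6 Hz.

(a) f₀ = 1.73e+04 Hz  (b) Q = 25.16  (c) BW = 687.6 Hz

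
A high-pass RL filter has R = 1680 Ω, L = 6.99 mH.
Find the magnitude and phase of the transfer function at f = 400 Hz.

Step 1 — Angular frequency: ω = 2π·400 = 2513 rad/s.
Step 2 — Transfer function: H(jω) = jωL/(R + jωL).
Step 3 — Numerator jωL = j·17.57; denominator R + jωL = 1680 + j17.57.
Step 4 — H = 0.0001093 + j0.01046.
Step 5 — Magnitude: |H| = 0.01046 (-39.6 dB); phase: φ = 89.4°.

|H| = 0.01046 (-39.6 dB), φ = 89.4°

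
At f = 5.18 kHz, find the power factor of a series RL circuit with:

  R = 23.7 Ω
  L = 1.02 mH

Step 1 — Angular frequency: ω = 2π·f = 2π·5180 = 3.255e+04 rad/s.
Step 2 — Component impedances:
  R: Z = R = 23.7 Ω
  L: Z = jωL = j·3.255e+04·0.00102 = 0 + j33.2 Ω
Step 3 — Series combination: Z_total = R + L = 23.7 + j33.2 Ω = 40.79∠54.5° Ω.
Step 4 — Power factor: PF = cos(φ) = Re(Z)/|Z| = 23.7/40.79 = 0.581.
Step 5 — Type: Im(Z) = 33.2 ⇒ lagging (phase φ = 54.5°).

PF = 0.581 (lagging, φ = 54.5°)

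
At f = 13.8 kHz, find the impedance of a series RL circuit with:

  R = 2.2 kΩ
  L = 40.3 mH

Step 1 — Angular frequency: ω = 2π·f = 2π·1.38e+04 = 8.671e+04 rad/s.
Step 2 — Component impedances:
  R: Z = R = 2200 Ω
  L: Z = jωL = j·8.671e+04·0.0403 = 0 + j3494 Ω
Step 3 — Series combination: Z_total = R + L = 2200 + j3494 Ω = 4129∠57.8° Ω.

Z = 2200 + j3494 Ω = 4129∠57.8° Ω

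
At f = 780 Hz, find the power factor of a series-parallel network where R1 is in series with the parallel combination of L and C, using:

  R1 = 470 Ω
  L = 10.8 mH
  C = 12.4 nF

Step 1 — Angular frequency: ω = 2π·f = 2π·780 = 4901 rad/s.
Step 2 — Component impedances:
  R1: Z = R = 470 Ω
  L: Z = jωL = j·4901·0.0108 = 0 + j52.93 Ω
  C: Z = 1/(jωC) = -j/(ω·C) = 0 - j1.646e+04 Ω
Step 3 — Parallel branch: L || C = 1/(1/L + 1/C) = 0 + j53.1 Ω.
Step 4 — Series with R1: Z_total = R1 + (L || C) = 470 + j53.1 Ω = 473∠6.4° Ω.
Step 5 — Power factor: PF = cos(φ) = Re(Z)/|Z| = 470/473 = 0.9937.
Step 6 — Type: Im(Z) = 53.1 ⇒ lagging (phase φ = 6.4°).

PF = 0.9937 (lagging, φ = 6.4°)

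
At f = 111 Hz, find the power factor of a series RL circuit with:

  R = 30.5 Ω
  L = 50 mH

Step 1 — Angular frequency: ω = 2π·f = 2π·111 = 697.4 rad/s.
Step 2 — Component impedances:
  R: Z = R = 30.5 Ω
  L: Z = jωL = j·697.4·0.05 = 0 + j34.87 Ω
Step 3 — Series combination: Z_total = R + L = 30.5 + j34.87 Ω = 46.33∠48.8° Ω.
Step 4 — Power factor: PF = cos(φ) = Re(Z)/|Z| = 30.5/46.33 = 0.6583.
Step 5 — Type: Im(Z) = 34.87 ⇒ lagging (phase φ = 48.8°).

PF = 0.6583 (lagging, φ = 48.8°)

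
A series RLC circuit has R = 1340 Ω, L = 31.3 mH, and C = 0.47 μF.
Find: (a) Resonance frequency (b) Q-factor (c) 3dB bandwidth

Step 1 — Resonance: ω₀ = 1/√(LC) = 1/√(0.0313·4.7e-07) = 8245 rad/s.
Step 2 — f₀ = ω₀/(2π) = 1312 Hz.
Step 3 — Series Q: Q = ω₀L/R = 8245·0.0313/1340 = 0.1926.
Step 4 — Bandwidth: Δω = ω₀/Q = 4.281e+04 rad/s; BW = Δω/(2π) = 6814 Hz.

(a) f₀ = 1312 Hz  (b) Q = 0.1926  (c) BW = 6814 Hz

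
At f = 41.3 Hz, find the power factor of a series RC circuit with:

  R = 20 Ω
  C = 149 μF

Step 1 — Angular frequency: ω = 2π·f = 2π·41.3 = 259.5 rad/s.
Step 2 — Component impedances:
  R: Z = R = 20 Ω
  C: Z = 1/(jωC) = -j/(ω·C) = 0 - j25.86 Ω
Step 3 — Series combination: Z_total = R + C = 20 - j25.86 Ω = 32.69∠-52.3° Ω.
Step 4 — Power factor: PF = cos(φ) = Re(Z)/|Z| = 20/32.694 = 0.6117.
Step 5 — Type: Im(Z) = -25.86 ⇒ leading (phase φ = -52.3°).

PF = 0.6117 (leading, φ = -52.3°)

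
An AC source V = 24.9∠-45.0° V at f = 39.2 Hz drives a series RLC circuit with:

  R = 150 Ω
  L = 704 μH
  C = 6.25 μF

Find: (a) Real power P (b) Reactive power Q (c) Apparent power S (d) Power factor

Step 1 — Angular frequency: ω = 2π·f = 2π·39.2 = 246.3 rad/s.
Step 2 — Component impedances:
  R: Z = R = 150 Ω
  L: Z = jωL = j·246.3·0.000704 = 0 + j0.1734 Ω
  C: Z = 1/(jωC) = -j/(ω·C) = 0 - j649.6 Ω
Step 3 — Series combination: Z_total = R + L + C = 150 - j649.4 Ω = 666.5∠-77.0° Ω.
Step 4 — Source phasor: V = 24.9∠-45.0° V = 17.61 - j17.61 V.
Step 5 — Current: I = V / Z = 0.03168 + j0.01979 A = 0.03736∠32.0° A.
Step 6 — Complex power: S = V·I* = 0.2093 - j0.9063 VA.
Step 7 — Real power: P = Re(S) = 0.2093 W.
Step 8 — Reactive power: Q = Im(S) = -0.9063 VAR.
Step 9 — Apparent power: |S| = 0.9302 VA.
Step 10 — Power factor: PF = P/|S| = 0.225 (leading).

(a) P = 0.2093 W  (b) Q = -0.9063 VAR  (c) S = 0.9302 VA  (d) PF = 0.225 (leading)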